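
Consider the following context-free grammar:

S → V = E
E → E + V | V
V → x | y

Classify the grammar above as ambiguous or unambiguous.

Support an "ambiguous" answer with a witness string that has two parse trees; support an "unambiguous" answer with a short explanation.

Unambiguous - every string in the language has a unique parse tree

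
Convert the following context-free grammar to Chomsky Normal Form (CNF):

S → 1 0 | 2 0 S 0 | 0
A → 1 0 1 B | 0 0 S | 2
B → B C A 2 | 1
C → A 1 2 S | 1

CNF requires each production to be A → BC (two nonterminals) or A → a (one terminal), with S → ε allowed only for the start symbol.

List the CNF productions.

T1 → 1; T0 → 0; T2 → 2; S → 0; A → 2; B → 1; C → 1; S → T1 T0; S → T2 X0; X0 → T0 X1; X1 → S T0; A → T1 X2; X2 → T0 X3; X3 → T1 B; A → T0 X4; X4 → T0 S; B → B X5; X5 → C X6; X6 → A T2; C → A X7; X7 → T1 X8; X8 → T2 S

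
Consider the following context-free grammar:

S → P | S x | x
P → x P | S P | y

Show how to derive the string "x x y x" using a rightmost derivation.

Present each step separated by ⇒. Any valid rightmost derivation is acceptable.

S ⇒ S x ⇒ P x ⇒ x P x ⇒ x x P x ⇒ x x y x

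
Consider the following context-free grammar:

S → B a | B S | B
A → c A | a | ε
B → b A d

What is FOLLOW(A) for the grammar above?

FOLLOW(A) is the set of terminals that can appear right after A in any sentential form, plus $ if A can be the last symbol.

We compute FOLLOW(A) using the standard algorithm.
FOLLOW(S) starts with {$}.
FIRST(A) = {a, c, ε}
FIRST(B) = {b}
FIRST(S) = {b}
FOLLOW(A) = {d}
FOLLOW(B) = {$, a, b}
FOLLOW(S) = {$}
Therefore, FOLLOW(A) = {d}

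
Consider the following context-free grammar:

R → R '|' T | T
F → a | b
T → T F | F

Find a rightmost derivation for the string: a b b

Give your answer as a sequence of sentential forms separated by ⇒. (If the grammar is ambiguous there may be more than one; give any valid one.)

R ⇒ T ⇒ T F ⇒ T b ⇒ T F b ⇒ T b b ⇒ F b b ⇒ a b b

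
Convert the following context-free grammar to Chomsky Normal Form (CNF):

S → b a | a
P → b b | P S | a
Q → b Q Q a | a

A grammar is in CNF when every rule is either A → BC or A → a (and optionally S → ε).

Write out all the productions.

TB → b; TA → a; S → a; P → a; Q → a; S → TB TA; P → TB TB; P → P S; Q → TB X0; X0 → Q X1; X1 → Q TA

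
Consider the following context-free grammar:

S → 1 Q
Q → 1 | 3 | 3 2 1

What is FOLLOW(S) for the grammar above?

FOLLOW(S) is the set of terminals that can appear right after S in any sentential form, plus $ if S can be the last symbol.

We compute FOLLOW(S) using the standard algorithm.
FOLLOW(S) starts with {$}.
FIRST(Q) = {1, 3}
FIRST(S) = {1}
FOLLOW(Q) = {$}
FOLLOW(S) = {$}
Therefore, FOLLOW(S) = {$}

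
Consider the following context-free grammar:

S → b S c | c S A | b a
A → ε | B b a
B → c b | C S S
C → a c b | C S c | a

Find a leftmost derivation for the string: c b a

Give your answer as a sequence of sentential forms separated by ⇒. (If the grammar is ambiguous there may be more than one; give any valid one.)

S ⇒ c S A ⇒ c b a A ⇒ c b a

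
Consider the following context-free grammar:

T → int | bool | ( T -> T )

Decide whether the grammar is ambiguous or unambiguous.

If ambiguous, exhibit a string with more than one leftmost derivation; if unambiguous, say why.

Unambiguous - every string in the language has a unique leftmost derivation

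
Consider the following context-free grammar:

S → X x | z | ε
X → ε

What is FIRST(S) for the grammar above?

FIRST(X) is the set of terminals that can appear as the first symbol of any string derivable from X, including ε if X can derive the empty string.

We compute FIRST(S) using the standard algorithm.
FIRST(S) = {x, z, ε}
FIRST(X) = {ε}
Therefore, FIRST(S) = {x, z, ε}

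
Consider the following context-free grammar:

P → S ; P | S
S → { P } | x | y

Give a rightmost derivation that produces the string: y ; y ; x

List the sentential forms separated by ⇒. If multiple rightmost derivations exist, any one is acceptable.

P ⇒ S ; P ⇒ S ; S ; P ⇒ S ; S ; S ⇒ S ; S ; x ⇒ S ; y ; x ⇒ y ; y ; x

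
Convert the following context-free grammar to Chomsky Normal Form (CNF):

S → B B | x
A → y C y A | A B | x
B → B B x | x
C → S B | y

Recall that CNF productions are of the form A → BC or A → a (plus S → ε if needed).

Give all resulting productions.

S → x; TY → y; A → x; TX → x; B → x; C → y; S → B B; A → TY X0; X0 → C X1; X1 → TY A; A → A B; B → B X2; X2 → B TX; C → S B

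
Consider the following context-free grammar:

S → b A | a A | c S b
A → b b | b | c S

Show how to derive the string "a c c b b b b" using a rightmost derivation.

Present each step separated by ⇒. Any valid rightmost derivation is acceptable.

S ⇒ a A ⇒ a c S ⇒ a c c S b ⇒ a c c b A b ⇒ a c c b b b b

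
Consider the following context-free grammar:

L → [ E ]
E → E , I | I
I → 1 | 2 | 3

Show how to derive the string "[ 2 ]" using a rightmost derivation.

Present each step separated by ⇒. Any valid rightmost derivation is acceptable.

L ⇒ [ E ] ⇒ [ I ] ⇒ [ 2 ]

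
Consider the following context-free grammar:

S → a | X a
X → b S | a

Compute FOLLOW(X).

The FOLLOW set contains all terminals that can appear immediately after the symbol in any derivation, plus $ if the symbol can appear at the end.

We compute FOLLOW(X) using the standard algorithm.
FOLLOW(S) starts with {$}.
FIRST(S) = {a, b}
FIRST(X) = {a, b}
FOLLOW(S) = {$, a}
FOLLOW(X) = {a}
Therefore, FOLLOW(X) = {a}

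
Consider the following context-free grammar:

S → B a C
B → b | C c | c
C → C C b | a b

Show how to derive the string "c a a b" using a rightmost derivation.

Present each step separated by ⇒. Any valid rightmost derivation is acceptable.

S ⇒ B a C ⇒ B a a b ⇒ c a a b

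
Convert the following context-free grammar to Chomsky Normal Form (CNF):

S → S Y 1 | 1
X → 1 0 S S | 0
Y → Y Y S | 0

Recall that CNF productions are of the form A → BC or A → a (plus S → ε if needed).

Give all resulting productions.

T1 → 1; S → 1; T0 → 0; X → 0; Y → 0; S → S X0; X0 → Y T1; X → T1 X1; X1 → T0 X2; X2 → S S; Y → Y X3; X3 → Y S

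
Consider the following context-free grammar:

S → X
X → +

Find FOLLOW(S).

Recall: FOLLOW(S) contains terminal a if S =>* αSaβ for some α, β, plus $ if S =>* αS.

We compute FOLLOW(S) using the standard algorithm.
FOLLOW(S) starts with {$}.
FIRST(S) = {+}
FIRST(X) = {+}
FOLLOW(S) = {$}
FOLLOW(X) = {$}
Therefore, FOLLOW(S) = {$}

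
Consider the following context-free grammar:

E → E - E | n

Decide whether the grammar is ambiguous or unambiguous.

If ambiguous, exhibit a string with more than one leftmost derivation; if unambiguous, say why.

Ambiguous - the string 'n - n - n - n' has two distinct leftmost derivations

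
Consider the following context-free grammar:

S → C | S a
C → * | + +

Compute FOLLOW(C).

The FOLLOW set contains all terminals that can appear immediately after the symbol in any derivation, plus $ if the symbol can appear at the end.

We compute FOLLOW(C) using the standard algorithm.
FOLLOW(S) starts with {$}.
FIRST(C) = {*, +}
FIRST(S) = {*, +}
FOLLOW(C) = {$, a}
FOLLOW(S) = {$, a}
Therefore, FOLLOW(C) = {$, a}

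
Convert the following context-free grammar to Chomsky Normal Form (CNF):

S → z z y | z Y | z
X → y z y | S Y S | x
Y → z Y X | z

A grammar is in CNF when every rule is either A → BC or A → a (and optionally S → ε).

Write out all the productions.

TZ → z; TY → y; S → z; X → x; Y → z; S → TZ X0; X0 → TZ TY; S → TZ Y; X → TY X1; X1 → TZ TY; X → S X2; X2 → Y S; Y → TZ X3; X3 → Y X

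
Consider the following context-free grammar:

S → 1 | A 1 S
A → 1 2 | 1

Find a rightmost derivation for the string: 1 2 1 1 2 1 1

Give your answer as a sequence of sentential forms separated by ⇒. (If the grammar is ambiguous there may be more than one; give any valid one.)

S ⇒ A 1 S ⇒ A 1 A 1 S ⇒ A 1 A 1 1 ⇒ A 1 1 2 1 1 ⇒ 1 2 1 1 2 1 1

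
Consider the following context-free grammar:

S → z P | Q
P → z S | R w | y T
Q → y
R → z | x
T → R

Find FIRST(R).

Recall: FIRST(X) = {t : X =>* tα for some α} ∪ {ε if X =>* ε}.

We compute FIRST(R) using the standard algorithm.
FIRST(P) = {x, y, z}
FIRST(Q) = {y}
FIRST(R) = {x, z}
FIRST(S) = {y, z}
FIRST(T) = {x, z}
Therefore, FIRST(R) = {x, z}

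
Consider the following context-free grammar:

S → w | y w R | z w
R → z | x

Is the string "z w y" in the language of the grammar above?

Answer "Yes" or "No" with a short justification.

No - no valid derivation exists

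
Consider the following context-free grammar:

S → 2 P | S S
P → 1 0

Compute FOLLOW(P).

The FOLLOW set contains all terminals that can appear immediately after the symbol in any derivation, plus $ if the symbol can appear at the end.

We compute FOLLOW(P) using the standard algorithm.
FOLLOW(S) starts with {$}.
FIRST(P) = {1}
FIRST(S) = {2}
FOLLOW(P) = {$, 2}
FOLLOW(S) = {$, 2}
Therefore, FOLLOW(P) = {$, 2}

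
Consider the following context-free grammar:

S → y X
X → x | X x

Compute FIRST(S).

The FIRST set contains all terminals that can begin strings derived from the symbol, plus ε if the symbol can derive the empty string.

We compute FIRST(S) using the standard algorithm.
FIRST(S) = {y}
FIRST(X) = {x}
Therefore, FIRST(S) = {y}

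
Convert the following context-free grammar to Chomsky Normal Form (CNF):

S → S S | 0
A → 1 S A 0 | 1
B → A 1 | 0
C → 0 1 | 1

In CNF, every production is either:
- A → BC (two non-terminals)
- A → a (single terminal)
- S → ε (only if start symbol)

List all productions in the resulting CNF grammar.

S → 0; T1 → 1; T0 → 0; A → 1; B → 0; C → 1; S → S S; A → T1 X0; X0 → S X1; X1 → A T0; B → A T1; C → T0 T1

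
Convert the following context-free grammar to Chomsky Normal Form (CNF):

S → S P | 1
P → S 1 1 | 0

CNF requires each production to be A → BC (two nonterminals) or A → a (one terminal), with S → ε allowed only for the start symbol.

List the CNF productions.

S → 1; T1 → 1; P → 0; S → S P; P → S X0; X0 → T1 T1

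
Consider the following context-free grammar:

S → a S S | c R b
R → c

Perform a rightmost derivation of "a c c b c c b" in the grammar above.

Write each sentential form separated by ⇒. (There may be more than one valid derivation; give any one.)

S ⇒ a S S ⇒ a S c R b ⇒ a S c c b ⇒ a c R b c c b ⇒ a c c b c c b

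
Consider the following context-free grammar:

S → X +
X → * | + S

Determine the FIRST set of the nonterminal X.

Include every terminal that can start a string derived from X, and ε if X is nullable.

We compute FIRST(X) using the standard algorithm.
FIRST(S) = {*, +}
FIRST(X) = {*, +}
Therefore, FIRST(X) = {*, +}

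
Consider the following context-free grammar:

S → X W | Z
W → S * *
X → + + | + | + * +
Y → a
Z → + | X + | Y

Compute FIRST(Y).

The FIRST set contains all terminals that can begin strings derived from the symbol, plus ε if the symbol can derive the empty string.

We compute FIRST(Y) using the standard algorithm.
FIRST(S) = {+, a}
FIRST(W) = {+, a}
FIRST(X) = {+}
FIRST(Y) = {a}
FIRST(Z) = {+, a}
Therefore, FIRST(Y) = {a}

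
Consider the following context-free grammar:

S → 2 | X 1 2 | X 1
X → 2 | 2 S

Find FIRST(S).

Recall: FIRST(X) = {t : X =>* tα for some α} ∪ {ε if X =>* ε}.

We compute FIRST(S) using the standard algorithm.
FIRST(S) = {2}
FIRST(X) = {2}
Therefore, FIRST(S) = {2}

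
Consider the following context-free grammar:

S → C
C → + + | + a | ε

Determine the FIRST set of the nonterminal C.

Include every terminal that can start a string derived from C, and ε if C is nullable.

We compute FIRST(C) using the standard algorithm.
FIRST(C) = {+, ε}
FIRST(S) = {+, ε}
Therefore, FIRST(C) = {+, ε}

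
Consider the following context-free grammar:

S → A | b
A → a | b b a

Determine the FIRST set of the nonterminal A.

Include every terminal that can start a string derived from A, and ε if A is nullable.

We compute FIRST(A) using the standard algorithm.
FIRST(A) = {a, b}
FIRST(S) = {a, b}
Therefore, FIRST(A) = {a, b}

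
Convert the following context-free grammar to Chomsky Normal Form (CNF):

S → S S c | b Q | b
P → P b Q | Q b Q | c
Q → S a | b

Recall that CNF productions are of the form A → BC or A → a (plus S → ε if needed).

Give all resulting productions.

TC → c; TB → b; S → b; P → c; TA → a; Q → b; S → S X0; X0 → S TC; S → TB Q; P → P X1; X1 → TB Q; P → Q X2; X2 → TB Q; Q → S TA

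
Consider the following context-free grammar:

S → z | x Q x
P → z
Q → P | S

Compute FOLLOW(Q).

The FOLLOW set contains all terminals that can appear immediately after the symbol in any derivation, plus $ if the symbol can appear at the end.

We compute FOLLOW(Q) using the standard algorithm.
FOLLOW(S) starts with {$}.
FIRST(P) = {z}
FIRST(Q) = {x, z}
FIRST(S) = {x, z}
FOLLOW(P) = {x}
FOLLOW(Q) = {x}
FOLLOW(S) = {$, x}
Therefore, FOLLOW(Q) = {x}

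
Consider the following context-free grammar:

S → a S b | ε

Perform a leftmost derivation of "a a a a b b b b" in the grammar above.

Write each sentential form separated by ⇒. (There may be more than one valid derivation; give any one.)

S ⇒ a S b ⇒ a a S b b ⇒ a a a S b b b ⇒ a a a a S b b b b ⇒ a a a a b b b b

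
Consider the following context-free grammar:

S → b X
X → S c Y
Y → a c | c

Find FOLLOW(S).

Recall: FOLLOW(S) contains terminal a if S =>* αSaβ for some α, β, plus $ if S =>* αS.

We compute FOLLOW(S) using the standard algorithm.
FOLLOW(S) starts with {$}.
FIRST(S) = {b}
FIRST(X) = {b}
FIRST(Y) = {a, c}
FOLLOW(S) = {$, c}
FOLLOW(X) = {$, c}
FOLLOW(Y) = {$, c}
Therefore, FOLLOW(S) = {$, c}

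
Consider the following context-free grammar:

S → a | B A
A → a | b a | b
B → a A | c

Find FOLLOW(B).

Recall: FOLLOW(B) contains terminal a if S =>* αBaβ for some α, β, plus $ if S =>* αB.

We compute FOLLOW(B) using the standard algorithm.
FOLLOW(S) starts with {$}.
FIRST(A) = {a, b}
FIRST(B) = {a, c}
FIRST(S) = {a, c}
FOLLOW(A) = {$, a, b}
FOLLOW(B) = {a, b}
FOLLOW(S) = {$}
Therefore, FOLLOW(B) = {a, b}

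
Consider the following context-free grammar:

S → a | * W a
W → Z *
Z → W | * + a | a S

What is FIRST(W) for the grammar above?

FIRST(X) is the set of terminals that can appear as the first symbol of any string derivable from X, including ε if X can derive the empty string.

We compute FIRST(W) using the standard algorithm.
FIRST(S) = {*, a}
FIRST(W) = {*, a}
FIRST(Z) = {*, a}
Therefore, FIRST(W) = {*, a}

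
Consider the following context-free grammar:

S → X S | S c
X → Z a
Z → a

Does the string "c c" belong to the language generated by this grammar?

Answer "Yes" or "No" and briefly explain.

No - no valid derivation exists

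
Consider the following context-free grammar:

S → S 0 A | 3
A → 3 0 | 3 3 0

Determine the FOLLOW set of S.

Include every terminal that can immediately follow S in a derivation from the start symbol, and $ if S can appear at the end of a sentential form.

We compute FOLLOW(S) using the standard algorithm.
FOLLOW(S) starts with {$}.
FIRST(A) = {3}
FIRST(S) = {3}
FOLLOW(A) = {$, 0}
FOLLOW(S) = {$, 0}
Therefore, FOLLOW(S) = {$, 0}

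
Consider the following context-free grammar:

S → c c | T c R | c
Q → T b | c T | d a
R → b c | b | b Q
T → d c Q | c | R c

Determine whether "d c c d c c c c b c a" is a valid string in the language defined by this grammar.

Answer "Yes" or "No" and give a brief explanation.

No - no valid derivation exists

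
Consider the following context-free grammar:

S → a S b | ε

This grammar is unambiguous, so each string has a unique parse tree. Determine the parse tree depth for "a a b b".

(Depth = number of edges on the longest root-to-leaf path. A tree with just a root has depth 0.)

3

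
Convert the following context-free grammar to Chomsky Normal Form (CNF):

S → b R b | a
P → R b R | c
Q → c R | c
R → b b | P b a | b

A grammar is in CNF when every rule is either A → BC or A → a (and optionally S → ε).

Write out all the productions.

TB → b; S → a; P → c; TC → c; Q → c; TA → a; R → b; S → TB X0; X0 → R TB; P → R X1; X1 → TB R; Q → TC R; R → TB TB; R → P X2; X2 → TB TA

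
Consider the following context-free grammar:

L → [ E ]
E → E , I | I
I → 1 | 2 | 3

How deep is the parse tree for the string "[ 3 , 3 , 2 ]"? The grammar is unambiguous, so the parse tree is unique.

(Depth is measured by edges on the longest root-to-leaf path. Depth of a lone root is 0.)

5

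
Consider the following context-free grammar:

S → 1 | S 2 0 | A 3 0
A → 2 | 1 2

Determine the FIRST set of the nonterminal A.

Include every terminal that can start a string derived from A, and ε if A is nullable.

We compute FIRST(A) using the standard algorithm.
FIRST(A) = {1, 2}
FIRST(S) = {1, 2}
Therefore, FIRST(A) = {1, 2}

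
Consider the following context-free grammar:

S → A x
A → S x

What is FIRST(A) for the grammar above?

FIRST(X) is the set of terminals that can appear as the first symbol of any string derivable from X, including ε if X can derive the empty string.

We compute FIRST(A) using the standard algorithm.
FIRST(A) = {}
FIRST(S) = {}
Therefore, FIRST(A) = {}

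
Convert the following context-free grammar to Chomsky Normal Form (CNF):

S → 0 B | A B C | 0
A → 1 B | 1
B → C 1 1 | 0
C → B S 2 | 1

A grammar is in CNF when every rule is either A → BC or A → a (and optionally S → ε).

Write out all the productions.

T0 → 0; S → 0; T1 → 1; A → 1; B → 0; T2 → 2; C → 1; S → T0 B; S → A X0; X0 → B C; A → T1 B; B → C X1; X1 → T1 T1; C → B X2; X2 → S T2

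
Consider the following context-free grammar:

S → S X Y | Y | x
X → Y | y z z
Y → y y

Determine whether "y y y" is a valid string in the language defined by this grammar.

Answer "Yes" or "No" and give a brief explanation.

No - no valid derivation exists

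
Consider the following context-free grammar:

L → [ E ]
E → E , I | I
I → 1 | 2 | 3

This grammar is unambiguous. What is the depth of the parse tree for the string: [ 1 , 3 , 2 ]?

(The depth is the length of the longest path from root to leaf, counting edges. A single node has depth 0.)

5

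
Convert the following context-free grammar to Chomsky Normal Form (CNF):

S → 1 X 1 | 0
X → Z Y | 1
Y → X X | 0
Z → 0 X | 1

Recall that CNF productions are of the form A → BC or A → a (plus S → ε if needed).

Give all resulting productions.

T1 → 1; S → 0; X → 1; Y → 0; T0 → 0; Z → 1; S → T1 X0; X0 → X T1; X → Z Y; Y → X X; Z → T0 X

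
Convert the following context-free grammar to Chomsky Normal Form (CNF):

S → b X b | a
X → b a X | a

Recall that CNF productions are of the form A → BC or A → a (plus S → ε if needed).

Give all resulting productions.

TB → b; S → a; TA → a; X → a; S → TB X0; X0 → X TB; X → TB X1; X1 → TA X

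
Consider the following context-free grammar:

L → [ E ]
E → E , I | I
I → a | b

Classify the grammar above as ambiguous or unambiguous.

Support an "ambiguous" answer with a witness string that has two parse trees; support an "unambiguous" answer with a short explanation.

Unambiguous - every string in the language has a unique parse tree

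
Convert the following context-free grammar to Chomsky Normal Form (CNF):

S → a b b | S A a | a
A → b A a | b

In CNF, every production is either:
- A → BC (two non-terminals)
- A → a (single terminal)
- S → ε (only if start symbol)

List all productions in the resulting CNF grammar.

TA → a; TB → b; S → a; A → b; S → TA X0; X0 → TB TB; S → S X1; X1 → A TA; A → TB X2; X2 → A TA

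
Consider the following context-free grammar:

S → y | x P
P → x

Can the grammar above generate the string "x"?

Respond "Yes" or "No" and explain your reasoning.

No - no valid derivation exists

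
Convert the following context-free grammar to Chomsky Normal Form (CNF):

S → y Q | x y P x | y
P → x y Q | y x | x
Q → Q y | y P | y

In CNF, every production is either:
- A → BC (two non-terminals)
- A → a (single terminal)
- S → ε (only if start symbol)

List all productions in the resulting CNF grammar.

TY → y; TX → x; S → y; P → x; Q → y; S → TY Q; S → TX X0; X0 → TY X1; X1 → P TX; P → TX X2; X2 → TY Q; P → TY TX; Q → Q TY; Q → TY P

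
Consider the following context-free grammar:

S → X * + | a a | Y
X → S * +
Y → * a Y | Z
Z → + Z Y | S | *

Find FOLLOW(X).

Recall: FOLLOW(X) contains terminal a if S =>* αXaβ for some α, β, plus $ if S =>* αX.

We compute FOLLOW(X) using the standard algorithm.
FOLLOW(S) starts with {$}.
FIRST(S) = {*, +, a}
FIRST(X) = {*, +, a}
FIRST(Y) = {*, +, a}
FIRST(Z) = {*, +, a}
FOLLOW(S) = {$, *, +, a}
FOLLOW(X) = {*}
FOLLOW(Y) = {$, *, +, a}
FOLLOW(Z) = {$, *, +, a}
Therefore, FOLLOW(X) = {*}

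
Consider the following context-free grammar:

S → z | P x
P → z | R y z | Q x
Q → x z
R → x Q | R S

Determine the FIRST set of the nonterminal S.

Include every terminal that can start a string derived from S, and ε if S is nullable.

We compute FIRST(S) using the standard algorithm.
FIRST(P) = {x, z}
FIRST(Q) = {x}
FIRST(R) = {x}
FIRST(S) = {x, z}
Therefore, FIRST(S) = {x, z}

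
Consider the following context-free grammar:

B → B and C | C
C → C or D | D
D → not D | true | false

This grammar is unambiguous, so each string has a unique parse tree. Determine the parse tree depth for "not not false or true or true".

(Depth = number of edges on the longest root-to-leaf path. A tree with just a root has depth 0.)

7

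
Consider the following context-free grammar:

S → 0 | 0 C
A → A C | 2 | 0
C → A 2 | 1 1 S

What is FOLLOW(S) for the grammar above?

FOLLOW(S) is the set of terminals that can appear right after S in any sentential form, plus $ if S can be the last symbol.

We compute FOLLOW(S) using the standard algorithm.
FOLLOW(S) starts with {$}.
FIRST(A) = {0, 2}
FIRST(C) = {0, 1, 2}
FIRST(S) = {0}
FOLLOW(A) = {0, 1, 2}
FOLLOW(C) = {$, 0, 1, 2}
FOLLOW(S) = {$, 0, 1, 2}
Therefore, FOLLOW(S) = {$, 0, 1, 2}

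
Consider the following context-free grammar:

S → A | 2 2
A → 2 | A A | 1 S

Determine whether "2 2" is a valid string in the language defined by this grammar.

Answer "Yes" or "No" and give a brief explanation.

Yes - a valid derivation exists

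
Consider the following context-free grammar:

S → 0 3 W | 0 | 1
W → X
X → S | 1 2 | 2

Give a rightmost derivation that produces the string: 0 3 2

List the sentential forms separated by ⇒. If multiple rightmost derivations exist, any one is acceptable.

S ⇒ 0 3 W ⇒ 0 3 X ⇒ 0 3 2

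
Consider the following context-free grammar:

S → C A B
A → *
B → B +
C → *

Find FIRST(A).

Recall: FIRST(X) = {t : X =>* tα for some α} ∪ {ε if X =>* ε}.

We compute FIRST(A) using the standard algorithm.
FIRST(A) = {*}
FIRST(B) = {}
FIRST(C) = {*}
FIRST(S) = {*}
Therefore, FIRST(A) = {*}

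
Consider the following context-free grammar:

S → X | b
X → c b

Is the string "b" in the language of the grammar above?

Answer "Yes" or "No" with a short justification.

Yes - a valid derivation exists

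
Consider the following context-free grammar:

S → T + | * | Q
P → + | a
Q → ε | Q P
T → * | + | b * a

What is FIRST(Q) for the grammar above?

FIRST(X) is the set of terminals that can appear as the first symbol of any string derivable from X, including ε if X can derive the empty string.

We compute FIRST(Q) using the standard algorithm.
FIRST(P) = {+, a}
FIRST(Q) = {+, a, ε}
FIRST(S) = {*, +, a, b, ε}
FIRST(T) = {*, +, b}
Therefore, FIRST(Q) = {+, a, ε}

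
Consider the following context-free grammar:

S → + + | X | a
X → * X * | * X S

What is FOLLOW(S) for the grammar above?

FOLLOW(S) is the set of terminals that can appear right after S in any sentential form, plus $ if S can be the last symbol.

We compute FOLLOW(S) using the standard algorithm.
FOLLOW(S) starts with {$}.
FIRST(S) = {*, +, a}
FIRST(X) = {*}
FOLLOW(S) = {$, *, +, a}
FOLLOW(X) = {$, *, +, a}
Therefore, FOLLOW(S) = {$, *, +, a}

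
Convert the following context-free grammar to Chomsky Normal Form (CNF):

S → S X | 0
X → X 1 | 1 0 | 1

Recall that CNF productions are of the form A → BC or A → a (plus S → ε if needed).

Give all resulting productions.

S → 0; T1 → 1; T0 → 0; X → 1; S → S X; X → X T1; X → T1 T0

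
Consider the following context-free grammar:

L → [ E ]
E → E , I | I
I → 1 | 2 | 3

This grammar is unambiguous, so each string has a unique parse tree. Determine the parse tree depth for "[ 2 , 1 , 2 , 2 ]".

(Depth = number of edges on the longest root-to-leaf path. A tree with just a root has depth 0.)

6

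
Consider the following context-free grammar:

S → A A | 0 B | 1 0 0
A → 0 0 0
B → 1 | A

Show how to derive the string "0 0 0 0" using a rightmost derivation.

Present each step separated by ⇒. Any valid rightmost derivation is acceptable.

S ⇒ 0 B ⇒ 0 A ⇒ 0 0 0 0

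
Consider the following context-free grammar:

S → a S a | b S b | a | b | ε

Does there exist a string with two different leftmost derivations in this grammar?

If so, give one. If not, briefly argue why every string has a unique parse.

No - every string in the language has a unique leftmost derivation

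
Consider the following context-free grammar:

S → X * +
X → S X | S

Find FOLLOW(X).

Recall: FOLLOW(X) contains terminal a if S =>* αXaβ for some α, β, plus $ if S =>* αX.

We compute FOLLOW(X) using the standard algorithm.
FOLLOW(S) starts with {$}.
FIRST(S) = {}
FIRST(X) = {}
FOLLOW(S) = {$, *}
FOLLOW(X) = {*}
Therefore, FOLLOW(X) = {*}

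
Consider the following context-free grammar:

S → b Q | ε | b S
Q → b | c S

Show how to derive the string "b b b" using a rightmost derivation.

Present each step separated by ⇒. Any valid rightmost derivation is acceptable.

S ⇒ b S ⇒ b b Q ⇒ b b b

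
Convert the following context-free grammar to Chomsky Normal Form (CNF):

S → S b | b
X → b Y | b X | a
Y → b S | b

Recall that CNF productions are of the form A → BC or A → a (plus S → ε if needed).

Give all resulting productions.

TB → b; S → b; X → a; Y → b; S → S TB; X → TB Y; X → TB X; Y → TB S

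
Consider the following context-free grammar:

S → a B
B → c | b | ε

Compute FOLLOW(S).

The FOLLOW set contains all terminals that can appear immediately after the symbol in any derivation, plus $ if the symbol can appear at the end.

We compute FOLLOW(S) using the standard algorithm.
FOLLOW(S) starts with {$}.
FIRST(B) = {b, c, ε}
FIRST(S) = {a}
FOLLOW(B) = {$}
FOLLOW(S) = {$}
Therefore, FOLLOW(S) = {$}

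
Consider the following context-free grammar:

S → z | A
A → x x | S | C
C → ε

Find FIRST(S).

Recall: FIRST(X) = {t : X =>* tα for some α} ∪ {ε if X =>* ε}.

We compute FIRST(S) using the standard algorithm.
FIRST(A) = {x, z, ε}
FIRST(C) = {ε}
FIRST(S) = {x, z, ε}
Therefore, FIRST(S) = {x, z, ε}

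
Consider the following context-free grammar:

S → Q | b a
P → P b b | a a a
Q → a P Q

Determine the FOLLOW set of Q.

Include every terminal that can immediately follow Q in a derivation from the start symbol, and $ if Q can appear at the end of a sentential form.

We compute FOLLOW(Q) using the standard algorithm.
FOLLOW(S) starts with {$}.
FIRST(P) = {a}
FIRST(Q) = {a}
FIRST(S) = {a, b}
FOLLOW(P) = {a, b}
FOLLOW(Q) = {$}
FOLLOW(S) = {$}
Therefore, FOLLOW(Q) = {$}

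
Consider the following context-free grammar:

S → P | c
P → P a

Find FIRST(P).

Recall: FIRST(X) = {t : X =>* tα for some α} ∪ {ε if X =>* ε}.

We compute FIRST(P) using the standard algorithm.
FIRST(P) = {}
FIRST(S) = {c}
Therefore, FIRST(P) = {}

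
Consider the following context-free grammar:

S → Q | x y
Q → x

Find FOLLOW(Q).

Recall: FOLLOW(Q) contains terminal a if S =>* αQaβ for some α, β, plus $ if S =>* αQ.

We compute FOLLOW(Q) using the standard algorithm.
FOLLOW(S) starts with {$}.
FIRST(Q) = {x}
FIRST(S) = {x}
FOLLOW(Q) = {$}
FOLLOW(S) = {$}
Therefore, FOLLOW(Q) = {$}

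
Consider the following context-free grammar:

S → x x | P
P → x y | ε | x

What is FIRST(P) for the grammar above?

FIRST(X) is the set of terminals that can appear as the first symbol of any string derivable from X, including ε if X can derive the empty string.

We compute FIRST(P) using the standard algorithm.
FIRST(P) = {x, ε}
FIRST(S) = {x, ε}
Therefore, FIRST(P) = {x, ε}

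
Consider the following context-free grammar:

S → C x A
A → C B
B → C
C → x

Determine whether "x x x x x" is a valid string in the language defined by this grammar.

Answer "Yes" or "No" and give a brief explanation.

No - no valid derivation exists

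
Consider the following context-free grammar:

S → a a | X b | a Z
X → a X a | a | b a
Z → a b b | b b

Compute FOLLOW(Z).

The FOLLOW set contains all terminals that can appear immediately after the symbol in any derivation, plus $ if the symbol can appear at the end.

We compute FOLLOW(Z) using the standard algorithm.
FOLLOW(S) starts with {$}.
FIRST(S) = {a, b}
FIRST(X) = {a, b}
FIRST(Z) = {a, b}
FOLLOW(S) = {$}
FOLLOW(X) = {a, b}
FOLLOW(Z) = {$}
Therefore, FOLLOW(Z) = {$}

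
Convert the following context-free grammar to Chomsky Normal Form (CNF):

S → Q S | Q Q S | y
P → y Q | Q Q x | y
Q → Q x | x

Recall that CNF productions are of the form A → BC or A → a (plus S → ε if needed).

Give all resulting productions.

S → y; TY → y; TX → x; P → y; Q → x; S → Q S; S → Q X0; X0 → Q S; P → TY Q; P → Q X1; X1 → Q TX; Q → Q TX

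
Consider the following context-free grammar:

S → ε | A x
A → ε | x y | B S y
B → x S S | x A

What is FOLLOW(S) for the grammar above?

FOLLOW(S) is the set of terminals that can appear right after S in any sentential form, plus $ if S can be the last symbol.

We compute FOLLOW(S) using the standard algorithm.
FOLLOW(S) starts with {$}.
FIRST(A) = {x, ε}
FIRST(B) = {x}
FIRST(S) = {x, ε}
FOLLOW(A) = {x, y}
FOLLOW(B) = {x, y}
FOLLOW(S) = {$, x, y}
Therefore, FOLLOW(S) = {$, x, y}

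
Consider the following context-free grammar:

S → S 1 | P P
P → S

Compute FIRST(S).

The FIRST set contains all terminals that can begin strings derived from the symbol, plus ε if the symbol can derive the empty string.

We compute FIRST(S) using the standard algorithm.
FIRST(P) = {}
FIRST(S) = {}
Therefore, FIRST(S) = {}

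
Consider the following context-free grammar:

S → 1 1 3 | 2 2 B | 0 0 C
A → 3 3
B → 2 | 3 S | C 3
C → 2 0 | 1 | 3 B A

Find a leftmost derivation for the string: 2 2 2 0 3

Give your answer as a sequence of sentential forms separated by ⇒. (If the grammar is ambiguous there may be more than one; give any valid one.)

S ⇒ 2 2 B ⇒ 2 2 C 3 ⇒ 2 2 2 0 3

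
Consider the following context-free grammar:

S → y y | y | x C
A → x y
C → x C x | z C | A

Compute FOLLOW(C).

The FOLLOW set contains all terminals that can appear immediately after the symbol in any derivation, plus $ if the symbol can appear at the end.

We compute FOLLOW(C) using the standard algorithm.
FOLLOW(S) starts with {$}.
FIRST(A) = {x}
FIRST(C) = {x, z}
FIRST(S) = {x, y}
FOLLOW(A) = {$, x}
FOLLOW(C) = {$, x}
FOLLOW(S) = {$}
Therefore, FOLLOW(C) = {$, x}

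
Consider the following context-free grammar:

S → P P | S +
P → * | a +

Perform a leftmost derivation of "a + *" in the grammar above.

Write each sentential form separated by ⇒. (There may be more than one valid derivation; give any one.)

S ⇒ P P ⇒ a + P ⇒ a + *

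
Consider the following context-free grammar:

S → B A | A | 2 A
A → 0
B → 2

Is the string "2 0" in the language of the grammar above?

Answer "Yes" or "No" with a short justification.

Yes - a valid derivation exists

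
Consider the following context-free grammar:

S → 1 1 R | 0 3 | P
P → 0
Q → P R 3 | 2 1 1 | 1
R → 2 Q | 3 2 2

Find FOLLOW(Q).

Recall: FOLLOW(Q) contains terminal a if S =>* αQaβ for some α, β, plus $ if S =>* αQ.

We compute FOLLOW(Q) using the standard algorithm.
FOLLOW(S) starts with {$}.
FIRST(P) = {0}
FIRST(Q) = {0, 1, 2}
FIRST(R) = {2, 3}
FIRST(S) = {0, 1}
FOLLOW(P) = {$, 2, 3}
FOLLOW(Q) = {$, 3}
FOLLOW(R) = {$, 3}
FOLLOW(S) = {$}
Therefore, FOLLOW(Q) = {$, 3}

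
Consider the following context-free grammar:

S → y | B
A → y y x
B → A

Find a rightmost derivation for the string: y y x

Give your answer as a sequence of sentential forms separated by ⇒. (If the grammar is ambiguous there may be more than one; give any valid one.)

S ⇒ B ⇒ A ⇒ y y x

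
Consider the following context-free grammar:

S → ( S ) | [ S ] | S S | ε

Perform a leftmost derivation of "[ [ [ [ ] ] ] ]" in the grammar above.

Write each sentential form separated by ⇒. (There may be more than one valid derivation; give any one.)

S ⇒ [ S ] ⇒ [ [ S ] ] ⇒ [ [ [ S ] ] ] ⇒ [ [ [ [ S ] ] ] ] ⇒ [ [ [ [ ] ] ] ]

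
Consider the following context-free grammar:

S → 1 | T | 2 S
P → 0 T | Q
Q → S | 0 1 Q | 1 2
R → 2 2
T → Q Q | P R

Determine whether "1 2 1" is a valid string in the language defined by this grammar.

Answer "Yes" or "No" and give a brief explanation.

Yes - a valid derivation exists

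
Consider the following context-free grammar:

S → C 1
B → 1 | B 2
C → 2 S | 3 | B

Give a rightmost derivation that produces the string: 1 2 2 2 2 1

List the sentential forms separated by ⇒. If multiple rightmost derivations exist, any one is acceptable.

S ⇒ C 1 ⇒ B 1 ⇒ B 2 1 ⇒ B 2 2 1 ⇒ B 2 2 2 1 ⇒ B 2 2 2 2 1 ⇒ 1 2 2 2 2 1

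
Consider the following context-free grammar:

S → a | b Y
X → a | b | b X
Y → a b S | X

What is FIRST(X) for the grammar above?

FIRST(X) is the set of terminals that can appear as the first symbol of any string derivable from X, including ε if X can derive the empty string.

We compute FIRST(X) using the standard algorithm.
FIRST(S) = {a, b}
FIRST(X) = {a, b}
FIRST(Y) = {a, b}
Therefore, FIRST(X) = {a, b}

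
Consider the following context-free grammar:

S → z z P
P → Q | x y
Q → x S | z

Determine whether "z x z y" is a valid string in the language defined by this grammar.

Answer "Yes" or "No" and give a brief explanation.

No - no valid derivation exists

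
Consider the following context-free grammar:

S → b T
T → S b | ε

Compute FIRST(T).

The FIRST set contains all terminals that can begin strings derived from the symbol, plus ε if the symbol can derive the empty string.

We compute FIRST(T) using the standard algorithm.
FIRST(S) = {b}
FIRST(T) = {b, ε}
Therefore, FIRST(T) = {b, ε}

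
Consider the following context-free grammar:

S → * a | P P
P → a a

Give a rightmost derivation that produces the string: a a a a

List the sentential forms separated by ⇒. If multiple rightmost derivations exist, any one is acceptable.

S ⇒ P P ⇒ P a a ⇒ a a a a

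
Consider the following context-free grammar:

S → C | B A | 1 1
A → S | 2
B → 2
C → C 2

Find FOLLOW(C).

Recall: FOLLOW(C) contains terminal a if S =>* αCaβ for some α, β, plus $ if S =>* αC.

We compute FOLLOW(C) using the standard algorithm.
FOLLOW(S) starts with {$}.
FIRST(A) = {1, 2}
FIRST(B) = {2}
FIRST(C) = {}
FIRST(S) = {1, 2}
FOLLOW(A) = {$}
FOLLOW(B) = {1, 2}
FOLLOW(C) = {$, 2}
FOLLOW(S) = {$}
Therefore, FOLLOW(C) = {$, 2}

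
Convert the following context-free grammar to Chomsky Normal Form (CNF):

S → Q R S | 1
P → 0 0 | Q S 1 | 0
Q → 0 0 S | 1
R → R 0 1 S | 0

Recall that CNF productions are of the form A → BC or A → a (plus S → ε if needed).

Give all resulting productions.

S → 1; T0 → 0; T1 → 1; P → 0; Q → 1; R → 0; S → Q X0; X0 → R S; P → T0 T0; P → Q X1; X1 → S T1; Q → T0 X2; X2 → T0 S; R → R X3; X3 → T0 X4; X4 → T1 S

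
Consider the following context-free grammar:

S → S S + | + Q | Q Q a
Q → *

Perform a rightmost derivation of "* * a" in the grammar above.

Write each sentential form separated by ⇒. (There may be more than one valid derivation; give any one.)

S ⇒ Q Q a ⇒ Q * a ⇒ * * a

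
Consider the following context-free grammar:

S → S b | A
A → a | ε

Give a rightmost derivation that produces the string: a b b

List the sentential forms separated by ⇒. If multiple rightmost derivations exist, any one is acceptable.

S ⇒ S b ⇒ S b b ⇒ A b b ⇒ a b b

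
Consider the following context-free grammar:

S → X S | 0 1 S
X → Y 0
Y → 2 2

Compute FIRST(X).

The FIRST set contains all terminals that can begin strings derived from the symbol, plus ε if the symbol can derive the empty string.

We compute FIRST(X) using the standard algorithm.
FIRST(S) = {0, 2}
FIRST(X) = {2}
FIRST(Y) = {2}
Therefore, FIRST(X) = {2}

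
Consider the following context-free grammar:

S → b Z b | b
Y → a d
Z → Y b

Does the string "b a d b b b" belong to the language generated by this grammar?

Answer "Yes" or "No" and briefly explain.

No - no valid derivation exists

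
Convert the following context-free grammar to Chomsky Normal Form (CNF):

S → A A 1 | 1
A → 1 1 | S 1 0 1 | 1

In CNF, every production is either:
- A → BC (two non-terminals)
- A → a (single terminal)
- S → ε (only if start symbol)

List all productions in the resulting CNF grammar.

T1 → 1; S → 1; T0 → 0; A → 1; S → A X0; X0 → A T1; A → T1 T1; A → S X1; X1 → T1 X2; X2 → T0 T1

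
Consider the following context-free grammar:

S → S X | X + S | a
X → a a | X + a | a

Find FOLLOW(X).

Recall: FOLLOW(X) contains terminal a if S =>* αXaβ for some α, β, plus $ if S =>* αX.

We compute FOLLOW(X) using the standard algorithm.
FOLLOW(S) starts with {$}.
FIRST(S) = {a}
FIRST(X) = {a}
FOLLOW(S) = {$, a}
FOLLOW(X) = {$, +, a}
Therefore, FOLLOW(X) = {$, +, a}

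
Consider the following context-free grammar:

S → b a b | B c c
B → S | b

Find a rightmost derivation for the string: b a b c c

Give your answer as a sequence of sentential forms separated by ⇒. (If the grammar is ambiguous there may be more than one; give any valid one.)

S ⇒ B c c ⇒ S c c ⇒ b a b c c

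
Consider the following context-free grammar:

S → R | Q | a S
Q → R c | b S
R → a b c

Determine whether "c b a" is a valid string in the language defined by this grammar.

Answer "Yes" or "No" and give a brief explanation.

No - no valid derivation exists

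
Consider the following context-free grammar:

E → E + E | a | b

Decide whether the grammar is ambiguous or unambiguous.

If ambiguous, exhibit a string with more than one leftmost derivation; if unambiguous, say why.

Ambiguous - the string 'a + b + a + a' has two distinct leftmost derivations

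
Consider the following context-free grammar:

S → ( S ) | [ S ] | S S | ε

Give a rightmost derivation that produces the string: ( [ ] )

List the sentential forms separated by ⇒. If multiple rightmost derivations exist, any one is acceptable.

S ⇒ ( S ) ⇒ ( [ S ] ) ⇒ ( [ ] )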